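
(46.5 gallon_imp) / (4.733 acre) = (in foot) 3.621e-05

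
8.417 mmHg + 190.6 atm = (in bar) 193.1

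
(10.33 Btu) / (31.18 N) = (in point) 9.908e+05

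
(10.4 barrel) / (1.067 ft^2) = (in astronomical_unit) 1.115e-10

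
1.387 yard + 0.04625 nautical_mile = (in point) 2.464e+05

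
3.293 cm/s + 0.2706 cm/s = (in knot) 0.06927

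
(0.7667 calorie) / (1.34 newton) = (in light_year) 2.53e-16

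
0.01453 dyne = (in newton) 1.453e-07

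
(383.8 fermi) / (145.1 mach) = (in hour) 2.158e-21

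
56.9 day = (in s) 4.916e+06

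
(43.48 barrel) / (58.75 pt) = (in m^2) 333.5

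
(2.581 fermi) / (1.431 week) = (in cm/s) 2.982e-19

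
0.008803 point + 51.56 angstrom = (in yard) 3.402e-06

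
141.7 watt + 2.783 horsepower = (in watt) 2217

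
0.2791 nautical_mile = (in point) 1.465e+06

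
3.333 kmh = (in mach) 0.002719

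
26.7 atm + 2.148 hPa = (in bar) 27.06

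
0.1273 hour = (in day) 0.005304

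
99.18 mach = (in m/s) 3.377e+04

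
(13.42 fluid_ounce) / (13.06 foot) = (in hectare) 9.97e-09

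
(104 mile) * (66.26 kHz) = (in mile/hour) 2.481e+10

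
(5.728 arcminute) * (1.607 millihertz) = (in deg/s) 0.0001534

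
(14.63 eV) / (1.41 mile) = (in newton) 1.033e-21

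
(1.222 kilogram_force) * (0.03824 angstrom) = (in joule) 4.583e-11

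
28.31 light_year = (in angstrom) 2.678e+27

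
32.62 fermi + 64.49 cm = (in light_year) 6.817e-17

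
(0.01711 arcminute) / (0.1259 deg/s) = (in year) 7.182e-11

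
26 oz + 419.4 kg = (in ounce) 1.482e+04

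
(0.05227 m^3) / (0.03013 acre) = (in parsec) 1.389e-20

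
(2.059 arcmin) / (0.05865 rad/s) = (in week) 1.689e-08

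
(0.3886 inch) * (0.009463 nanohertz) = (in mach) 2.743e-16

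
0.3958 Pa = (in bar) 3.958e-06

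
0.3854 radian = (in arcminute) 1325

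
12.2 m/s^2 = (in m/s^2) 12.2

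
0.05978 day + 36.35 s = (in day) 0.0602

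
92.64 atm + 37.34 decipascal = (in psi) 1361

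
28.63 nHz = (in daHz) 2.863e-09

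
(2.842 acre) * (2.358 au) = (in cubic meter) 4.057e+15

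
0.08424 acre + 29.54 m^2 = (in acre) 0.09154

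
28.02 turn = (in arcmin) 6.052e+05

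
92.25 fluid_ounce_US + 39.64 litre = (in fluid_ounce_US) 1433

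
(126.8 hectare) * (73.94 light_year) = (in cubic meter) 8.87e+23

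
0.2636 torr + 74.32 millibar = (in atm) 0.07369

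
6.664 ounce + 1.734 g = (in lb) 0.4203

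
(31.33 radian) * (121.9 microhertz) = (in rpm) 0.03647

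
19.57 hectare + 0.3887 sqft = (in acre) 48.36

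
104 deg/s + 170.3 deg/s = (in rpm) 45.72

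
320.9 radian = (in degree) 1.839e+04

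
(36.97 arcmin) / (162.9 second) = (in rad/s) 6.602e-05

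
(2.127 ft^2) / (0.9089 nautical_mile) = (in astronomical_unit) 7.847e-16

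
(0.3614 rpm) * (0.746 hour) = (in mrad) 1.016e+05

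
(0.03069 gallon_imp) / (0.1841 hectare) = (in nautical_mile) 4.092e-11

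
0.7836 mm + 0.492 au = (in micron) 7.36e+16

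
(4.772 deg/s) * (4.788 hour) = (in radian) 1436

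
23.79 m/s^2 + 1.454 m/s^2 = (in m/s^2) 25.24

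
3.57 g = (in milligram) 3570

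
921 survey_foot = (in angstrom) 2.807e+12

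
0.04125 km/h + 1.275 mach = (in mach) 1.275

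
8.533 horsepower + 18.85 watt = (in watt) 6382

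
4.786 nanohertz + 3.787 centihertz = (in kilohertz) 3.787e-05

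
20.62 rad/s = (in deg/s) 1181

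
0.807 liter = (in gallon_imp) 0.1775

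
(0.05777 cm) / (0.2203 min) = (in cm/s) 0.004371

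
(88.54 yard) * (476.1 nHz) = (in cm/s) 0.003855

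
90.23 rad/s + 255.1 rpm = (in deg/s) 6700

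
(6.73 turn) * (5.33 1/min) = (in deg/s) 215.2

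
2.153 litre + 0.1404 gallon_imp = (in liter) 2.791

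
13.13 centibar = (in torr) 98.48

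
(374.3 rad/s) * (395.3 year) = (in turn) 7.426e+11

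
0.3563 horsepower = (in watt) 265.7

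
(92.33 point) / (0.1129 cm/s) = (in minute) 0.4808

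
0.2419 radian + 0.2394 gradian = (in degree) 14.08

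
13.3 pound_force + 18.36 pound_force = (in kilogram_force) 14.36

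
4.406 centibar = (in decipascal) 4.406e+04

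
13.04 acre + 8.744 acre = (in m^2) 8.816e+04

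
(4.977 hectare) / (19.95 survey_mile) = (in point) 4394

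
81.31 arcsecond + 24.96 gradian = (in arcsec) 8.095e+04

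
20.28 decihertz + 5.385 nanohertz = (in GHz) 2.028e-09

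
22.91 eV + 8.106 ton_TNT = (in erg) 3.392e+17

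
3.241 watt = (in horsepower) 0.004346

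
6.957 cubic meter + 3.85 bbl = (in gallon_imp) 1665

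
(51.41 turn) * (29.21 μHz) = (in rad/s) 0.009435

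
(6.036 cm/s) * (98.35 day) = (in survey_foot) 1.683e+06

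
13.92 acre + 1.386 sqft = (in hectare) 5.633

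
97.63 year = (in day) 3.563e+04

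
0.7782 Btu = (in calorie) 196.2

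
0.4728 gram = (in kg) 0.0004728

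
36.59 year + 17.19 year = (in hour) 4.711e+05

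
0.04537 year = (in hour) 397.4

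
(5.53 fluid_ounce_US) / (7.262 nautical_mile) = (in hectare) 1.216e-12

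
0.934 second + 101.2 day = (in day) 101.2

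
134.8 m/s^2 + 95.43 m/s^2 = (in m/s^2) 230.2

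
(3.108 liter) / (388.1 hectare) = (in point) 2.27e-06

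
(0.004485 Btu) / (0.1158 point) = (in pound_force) 2.604e+04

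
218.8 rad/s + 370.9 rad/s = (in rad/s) 589.7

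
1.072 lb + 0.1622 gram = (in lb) 1.072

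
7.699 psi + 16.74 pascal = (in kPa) 53.1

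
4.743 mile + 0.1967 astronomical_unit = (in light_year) 3.11e-06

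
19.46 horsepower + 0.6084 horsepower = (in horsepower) 20.07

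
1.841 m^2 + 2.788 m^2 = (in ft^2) 49.83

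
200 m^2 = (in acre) 0.04942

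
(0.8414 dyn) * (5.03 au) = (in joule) 6.331e+06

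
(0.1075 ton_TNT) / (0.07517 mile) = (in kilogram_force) 3.791e+05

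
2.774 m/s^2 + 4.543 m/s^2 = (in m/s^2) 7.317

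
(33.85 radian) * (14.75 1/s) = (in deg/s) 2.861e+04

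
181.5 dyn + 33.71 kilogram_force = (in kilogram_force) 33.71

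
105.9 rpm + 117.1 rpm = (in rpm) 223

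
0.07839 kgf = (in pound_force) 0.1728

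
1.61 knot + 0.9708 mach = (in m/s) 331.4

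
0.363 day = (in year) 0.0009945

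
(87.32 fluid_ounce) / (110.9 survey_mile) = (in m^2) 1.447e-08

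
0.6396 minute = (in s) 38.38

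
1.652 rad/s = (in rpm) 15.78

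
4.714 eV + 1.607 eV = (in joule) 1.013e-18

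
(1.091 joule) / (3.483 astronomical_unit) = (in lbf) 4.707e-13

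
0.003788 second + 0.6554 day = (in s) 5.663e+04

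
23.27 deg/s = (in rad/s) 0.4061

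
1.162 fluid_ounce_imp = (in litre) 0.03302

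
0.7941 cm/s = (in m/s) 0.007941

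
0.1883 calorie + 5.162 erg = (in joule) 0.7878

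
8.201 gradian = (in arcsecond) 2.657e+04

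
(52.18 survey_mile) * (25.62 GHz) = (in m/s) 2.151e+15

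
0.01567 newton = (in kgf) 0.001598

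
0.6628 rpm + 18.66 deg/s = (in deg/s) 22.64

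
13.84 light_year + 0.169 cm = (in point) 3.712e+20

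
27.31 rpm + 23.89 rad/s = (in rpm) 255.4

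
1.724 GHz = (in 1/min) 1.034e+11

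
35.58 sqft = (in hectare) 0.0003305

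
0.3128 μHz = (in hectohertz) 3.128e-09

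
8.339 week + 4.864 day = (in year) 0.1733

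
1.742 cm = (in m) 0.01742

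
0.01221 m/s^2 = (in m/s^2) 0.01221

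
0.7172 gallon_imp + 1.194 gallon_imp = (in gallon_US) 2.295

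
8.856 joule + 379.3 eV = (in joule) 8.856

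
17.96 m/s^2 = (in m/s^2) 17.96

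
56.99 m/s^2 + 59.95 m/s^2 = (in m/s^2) 116.9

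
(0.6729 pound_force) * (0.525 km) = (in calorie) 375.6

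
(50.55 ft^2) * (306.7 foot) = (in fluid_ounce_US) 1.484e+07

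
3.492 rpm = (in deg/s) 20.95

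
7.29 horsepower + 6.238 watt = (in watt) 5442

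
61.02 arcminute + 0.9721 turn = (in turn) 0.9749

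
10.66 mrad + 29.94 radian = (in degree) 1716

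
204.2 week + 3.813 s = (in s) 1.235e+08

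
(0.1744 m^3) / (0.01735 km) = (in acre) 2.484e-06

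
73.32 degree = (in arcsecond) 2.64e+05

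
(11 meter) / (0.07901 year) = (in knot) 8.582e-06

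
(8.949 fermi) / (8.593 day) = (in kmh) 4.339e-20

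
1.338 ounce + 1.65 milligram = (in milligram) 3.793e+04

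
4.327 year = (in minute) 2.274e+06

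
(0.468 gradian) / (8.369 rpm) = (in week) 1.387e-08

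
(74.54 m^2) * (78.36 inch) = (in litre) 1.484e+05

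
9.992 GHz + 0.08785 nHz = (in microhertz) 9.992e+15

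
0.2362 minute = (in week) 2.343e-05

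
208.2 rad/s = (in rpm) 1988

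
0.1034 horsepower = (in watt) 77.11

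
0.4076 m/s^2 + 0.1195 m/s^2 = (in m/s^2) 0.5271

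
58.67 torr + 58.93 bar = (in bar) 59.01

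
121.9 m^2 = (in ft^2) 1312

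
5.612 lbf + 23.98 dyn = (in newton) 24.96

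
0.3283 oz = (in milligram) 9307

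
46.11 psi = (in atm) 3.138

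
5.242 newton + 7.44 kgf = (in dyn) 7.82e+06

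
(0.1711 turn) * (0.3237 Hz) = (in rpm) 3.323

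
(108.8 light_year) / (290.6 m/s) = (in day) 4.1e+10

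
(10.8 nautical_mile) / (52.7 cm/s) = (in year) 0.001204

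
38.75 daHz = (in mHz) 3.875e+05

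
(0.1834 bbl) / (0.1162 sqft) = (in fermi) 2.701e+15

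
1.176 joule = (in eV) 7.34e+18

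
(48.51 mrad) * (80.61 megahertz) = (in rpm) 3.734e+07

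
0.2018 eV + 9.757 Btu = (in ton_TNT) 2.46e-06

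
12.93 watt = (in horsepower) 0.01734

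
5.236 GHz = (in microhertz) 5.236e+15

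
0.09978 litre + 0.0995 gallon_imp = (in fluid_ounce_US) 18.67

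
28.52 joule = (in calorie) 6.816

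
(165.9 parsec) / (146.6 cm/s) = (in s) 3.492e+18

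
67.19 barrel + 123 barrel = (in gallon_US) 7988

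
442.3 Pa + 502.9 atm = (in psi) 7391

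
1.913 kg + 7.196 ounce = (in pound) 4.667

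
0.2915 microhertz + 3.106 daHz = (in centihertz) 3106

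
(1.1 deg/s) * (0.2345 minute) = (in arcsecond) 5.572e+04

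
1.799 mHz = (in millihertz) 1.799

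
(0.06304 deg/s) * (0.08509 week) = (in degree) 3244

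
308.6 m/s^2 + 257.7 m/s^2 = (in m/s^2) 566.3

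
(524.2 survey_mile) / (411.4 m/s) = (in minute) 34.18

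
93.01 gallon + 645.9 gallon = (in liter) 2797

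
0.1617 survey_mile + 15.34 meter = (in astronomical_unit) 1.842e-09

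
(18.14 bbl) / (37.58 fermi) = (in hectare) 7.674e+09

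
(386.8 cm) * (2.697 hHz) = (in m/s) 1043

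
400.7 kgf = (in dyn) 3.93e+08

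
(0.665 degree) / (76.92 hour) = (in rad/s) 4.191e-08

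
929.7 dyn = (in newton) 0.009297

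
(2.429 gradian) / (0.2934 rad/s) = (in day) 1.505e-06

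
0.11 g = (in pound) 0.0002425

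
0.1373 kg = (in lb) 0.3027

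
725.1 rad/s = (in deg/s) 4.155e+04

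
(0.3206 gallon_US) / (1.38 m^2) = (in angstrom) 8.794e+06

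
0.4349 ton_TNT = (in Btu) 1.725e+06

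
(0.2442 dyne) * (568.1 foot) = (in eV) 2.639e+15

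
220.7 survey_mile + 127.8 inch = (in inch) 1.398e+07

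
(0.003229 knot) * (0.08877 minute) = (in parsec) 2.867e-19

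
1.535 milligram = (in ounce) 5.415e-05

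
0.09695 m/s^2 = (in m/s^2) 0.09695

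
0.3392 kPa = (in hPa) 3.392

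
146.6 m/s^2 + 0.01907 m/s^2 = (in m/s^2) 146.6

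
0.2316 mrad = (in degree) 0.01327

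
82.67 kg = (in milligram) 8.267e+07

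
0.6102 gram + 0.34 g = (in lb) 0.002095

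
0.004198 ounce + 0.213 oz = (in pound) 0.01357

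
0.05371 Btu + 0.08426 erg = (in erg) 5.667e+08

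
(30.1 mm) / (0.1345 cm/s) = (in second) 22.38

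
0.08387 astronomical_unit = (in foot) 4.116e+10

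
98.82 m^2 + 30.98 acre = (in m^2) 1.255e+05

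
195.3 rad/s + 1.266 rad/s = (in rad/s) 196.6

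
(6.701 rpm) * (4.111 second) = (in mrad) 2885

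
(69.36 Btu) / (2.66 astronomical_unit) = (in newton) 1.839e-07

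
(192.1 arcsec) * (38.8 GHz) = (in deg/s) 2.07e+09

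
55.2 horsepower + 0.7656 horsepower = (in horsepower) 55.97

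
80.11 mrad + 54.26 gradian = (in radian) 0.9324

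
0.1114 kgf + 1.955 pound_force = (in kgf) 0.9982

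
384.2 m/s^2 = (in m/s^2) 384.2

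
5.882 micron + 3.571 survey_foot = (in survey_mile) 0.0006763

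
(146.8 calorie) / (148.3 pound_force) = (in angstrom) 9.311e+09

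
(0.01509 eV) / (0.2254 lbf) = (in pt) 6.835e-18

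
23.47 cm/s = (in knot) 0.4562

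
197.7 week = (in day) 1384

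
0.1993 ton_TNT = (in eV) 5.205e+27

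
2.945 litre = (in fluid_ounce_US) 99.58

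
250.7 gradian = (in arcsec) 8.123e+05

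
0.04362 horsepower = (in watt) 32.53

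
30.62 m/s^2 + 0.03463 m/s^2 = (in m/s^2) 30.65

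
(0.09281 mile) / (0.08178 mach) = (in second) 5.364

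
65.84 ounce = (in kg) 1.867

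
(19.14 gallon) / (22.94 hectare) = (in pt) 0.0008953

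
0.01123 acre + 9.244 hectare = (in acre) 22.85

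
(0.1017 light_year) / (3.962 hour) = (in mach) 1.981e+08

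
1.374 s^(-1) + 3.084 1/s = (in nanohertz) 4.458e+09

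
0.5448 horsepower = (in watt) 406.3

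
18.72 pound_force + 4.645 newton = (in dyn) 8.792e+06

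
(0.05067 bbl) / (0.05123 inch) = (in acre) 0.00153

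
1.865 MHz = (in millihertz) 1.865e+09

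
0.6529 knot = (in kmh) 1.209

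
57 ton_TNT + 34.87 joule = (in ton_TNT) 57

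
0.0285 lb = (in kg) 0.01293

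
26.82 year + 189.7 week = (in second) 9.605e+08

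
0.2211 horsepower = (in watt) 164.9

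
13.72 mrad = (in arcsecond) 2830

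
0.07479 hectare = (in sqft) 8050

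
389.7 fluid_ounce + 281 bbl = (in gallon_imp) 9830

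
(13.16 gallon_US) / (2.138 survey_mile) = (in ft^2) 0.0001558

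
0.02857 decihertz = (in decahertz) 0.0002857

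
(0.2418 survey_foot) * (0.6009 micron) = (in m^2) 4.429e-08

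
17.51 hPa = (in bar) 0.01751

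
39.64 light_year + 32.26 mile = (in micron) 3.75e+23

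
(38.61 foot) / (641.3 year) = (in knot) 1.131e-09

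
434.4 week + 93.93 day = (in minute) 4.514e+06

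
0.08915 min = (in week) 8.844e-06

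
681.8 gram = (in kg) 0.6818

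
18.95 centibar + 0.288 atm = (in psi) 6.981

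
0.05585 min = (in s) 3.351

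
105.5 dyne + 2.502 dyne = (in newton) 0.00108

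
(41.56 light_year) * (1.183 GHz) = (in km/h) 1.675e+27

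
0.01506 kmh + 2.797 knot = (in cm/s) 144.3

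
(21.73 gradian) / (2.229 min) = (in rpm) 0.02437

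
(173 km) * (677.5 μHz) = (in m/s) 117.2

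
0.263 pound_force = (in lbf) 0.263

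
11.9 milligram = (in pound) 2.624e-05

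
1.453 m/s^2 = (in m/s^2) 1.453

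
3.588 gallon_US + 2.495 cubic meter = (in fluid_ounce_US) 8.483e+04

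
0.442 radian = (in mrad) 442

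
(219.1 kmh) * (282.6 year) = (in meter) 5.424e+11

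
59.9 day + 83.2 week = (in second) 5.549e+07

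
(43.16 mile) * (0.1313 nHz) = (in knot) 1.773e-05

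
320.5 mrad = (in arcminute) 1102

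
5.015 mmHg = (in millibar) 6.686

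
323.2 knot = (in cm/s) 1.663e+04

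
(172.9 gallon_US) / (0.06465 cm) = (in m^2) 1012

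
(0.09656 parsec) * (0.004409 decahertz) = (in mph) 2.939e+14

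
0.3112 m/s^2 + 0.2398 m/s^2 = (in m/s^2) 0.551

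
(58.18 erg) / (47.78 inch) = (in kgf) 4.888e-07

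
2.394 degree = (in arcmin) 143.6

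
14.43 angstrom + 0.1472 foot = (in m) 0.04487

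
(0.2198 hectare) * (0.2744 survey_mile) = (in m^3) 9.706e+05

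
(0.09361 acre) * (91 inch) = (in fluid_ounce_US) 2.961e+07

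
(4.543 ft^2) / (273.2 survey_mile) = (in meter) 9.599e-07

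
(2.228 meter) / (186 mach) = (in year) 1.116e-12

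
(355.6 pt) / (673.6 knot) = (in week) 5.986e-10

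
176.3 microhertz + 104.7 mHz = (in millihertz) 104.9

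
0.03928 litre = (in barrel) 0.0002471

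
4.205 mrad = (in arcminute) 14.46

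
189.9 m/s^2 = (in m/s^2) 189.9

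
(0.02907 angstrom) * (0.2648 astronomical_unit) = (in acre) 2.846e-05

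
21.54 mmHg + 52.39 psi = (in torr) 2731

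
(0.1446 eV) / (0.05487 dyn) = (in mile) 2.624e-17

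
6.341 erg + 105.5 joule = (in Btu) 0.09999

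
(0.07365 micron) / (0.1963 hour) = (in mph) 2.331e-10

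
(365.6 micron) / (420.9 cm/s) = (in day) 1.005e-09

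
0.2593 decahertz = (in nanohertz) 2.593e+09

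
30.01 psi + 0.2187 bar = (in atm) 2.258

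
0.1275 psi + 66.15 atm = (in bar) 67.04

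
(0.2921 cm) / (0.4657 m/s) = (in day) 7.26e-08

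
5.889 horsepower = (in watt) 4391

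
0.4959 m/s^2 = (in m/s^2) 0.4959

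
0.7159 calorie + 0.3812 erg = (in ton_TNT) 7.159e-10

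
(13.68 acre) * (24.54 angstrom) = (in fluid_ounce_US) 4.594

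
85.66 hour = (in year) 0.009779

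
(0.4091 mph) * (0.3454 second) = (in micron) 6.317e+04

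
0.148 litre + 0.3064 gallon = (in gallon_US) 0.3455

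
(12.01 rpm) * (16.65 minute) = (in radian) 1256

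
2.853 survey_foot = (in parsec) 2.818e-17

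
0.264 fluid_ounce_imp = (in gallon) 0.001982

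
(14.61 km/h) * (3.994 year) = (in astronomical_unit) 0.003417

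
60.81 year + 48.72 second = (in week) 3171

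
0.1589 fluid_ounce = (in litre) 0.004699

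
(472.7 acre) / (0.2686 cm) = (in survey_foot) 2.337e+09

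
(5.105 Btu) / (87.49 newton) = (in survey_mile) 0.03825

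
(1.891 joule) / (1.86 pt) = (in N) 2882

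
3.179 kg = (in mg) 3.179e+06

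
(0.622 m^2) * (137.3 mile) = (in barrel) 8.645e+05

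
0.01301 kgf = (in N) 0.1276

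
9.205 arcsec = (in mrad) 0.04463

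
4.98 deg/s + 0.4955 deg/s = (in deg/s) 5.476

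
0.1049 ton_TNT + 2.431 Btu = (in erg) 4.389e+15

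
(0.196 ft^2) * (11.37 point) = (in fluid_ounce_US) 2.47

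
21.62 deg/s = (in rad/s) 0.3773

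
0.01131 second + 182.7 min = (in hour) 3.045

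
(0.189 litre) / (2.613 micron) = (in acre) 0.01787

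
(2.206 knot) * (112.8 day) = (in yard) 1.21e+07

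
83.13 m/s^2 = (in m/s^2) 83.13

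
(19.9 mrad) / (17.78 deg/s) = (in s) 0.06413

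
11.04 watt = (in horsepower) 0.0148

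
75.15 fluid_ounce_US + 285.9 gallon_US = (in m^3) 1.084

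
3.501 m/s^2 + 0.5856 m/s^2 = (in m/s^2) 4.087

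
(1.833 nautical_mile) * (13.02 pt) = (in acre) 0.003853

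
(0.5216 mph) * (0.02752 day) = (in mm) 5.544e+05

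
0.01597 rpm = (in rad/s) 0.001672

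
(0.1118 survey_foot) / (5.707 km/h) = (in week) 3.554e-08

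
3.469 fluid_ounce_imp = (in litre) 0.09856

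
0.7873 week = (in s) 4.762e+05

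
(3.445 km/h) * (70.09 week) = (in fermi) 4.057e+22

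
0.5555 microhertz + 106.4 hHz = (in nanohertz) 1.064e+13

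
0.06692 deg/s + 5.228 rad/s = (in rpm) 49.93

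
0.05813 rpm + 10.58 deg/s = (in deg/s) 10.93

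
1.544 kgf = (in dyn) 1.514e+06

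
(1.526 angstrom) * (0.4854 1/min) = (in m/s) 1.235e-12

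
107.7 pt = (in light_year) 4.016e-18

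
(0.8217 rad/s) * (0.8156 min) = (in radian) 40.21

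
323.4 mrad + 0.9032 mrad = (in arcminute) 1115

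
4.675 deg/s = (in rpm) 0.7792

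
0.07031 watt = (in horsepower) 9.429e-05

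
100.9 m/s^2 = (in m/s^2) 100.9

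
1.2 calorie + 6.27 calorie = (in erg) 3.125e+08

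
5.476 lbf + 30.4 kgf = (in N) 322.5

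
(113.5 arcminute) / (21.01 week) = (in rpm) 2.481e-08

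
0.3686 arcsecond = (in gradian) 0.0001138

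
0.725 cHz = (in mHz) 7.25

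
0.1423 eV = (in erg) 2.28e-13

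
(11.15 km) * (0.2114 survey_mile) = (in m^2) 3.793e+06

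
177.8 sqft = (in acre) 0.004082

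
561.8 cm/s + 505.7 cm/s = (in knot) 20.75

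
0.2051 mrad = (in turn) 3.264e-05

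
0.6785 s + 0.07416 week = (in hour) 12.46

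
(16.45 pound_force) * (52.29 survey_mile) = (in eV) 3.843e+25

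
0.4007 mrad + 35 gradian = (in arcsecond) 1.135e+05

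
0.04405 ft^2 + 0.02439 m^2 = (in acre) 7.038e-06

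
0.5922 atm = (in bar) 0.6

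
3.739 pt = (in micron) 1319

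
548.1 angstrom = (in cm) 5.481e-06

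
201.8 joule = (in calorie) 48.23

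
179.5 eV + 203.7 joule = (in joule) 203.7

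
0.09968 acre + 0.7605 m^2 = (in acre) 0.09987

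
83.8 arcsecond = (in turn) 6.466e-05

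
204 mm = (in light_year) 2.156e-17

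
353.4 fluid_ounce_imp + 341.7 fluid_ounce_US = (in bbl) 0.1267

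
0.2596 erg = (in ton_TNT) 6.205e-18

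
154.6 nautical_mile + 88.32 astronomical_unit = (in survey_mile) 8.21e+09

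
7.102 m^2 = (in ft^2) 76.45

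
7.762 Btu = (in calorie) 1957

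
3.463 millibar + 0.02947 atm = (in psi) 0.4833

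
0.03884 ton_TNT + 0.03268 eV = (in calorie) 3.884e+07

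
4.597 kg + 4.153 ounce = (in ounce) 166.3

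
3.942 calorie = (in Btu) 0.01563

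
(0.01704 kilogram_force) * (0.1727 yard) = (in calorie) 0.006307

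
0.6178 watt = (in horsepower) 0.0008285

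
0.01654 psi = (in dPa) 1140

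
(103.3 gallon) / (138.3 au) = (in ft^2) 2.034e-13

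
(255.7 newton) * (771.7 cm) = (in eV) 1.232e+22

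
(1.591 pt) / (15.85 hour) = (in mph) 2.2e-08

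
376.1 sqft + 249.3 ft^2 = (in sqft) 625.4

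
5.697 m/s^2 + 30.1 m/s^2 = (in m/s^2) 35.8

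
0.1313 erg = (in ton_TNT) 3.138e-18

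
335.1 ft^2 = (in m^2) 31.13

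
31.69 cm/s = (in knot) 0.616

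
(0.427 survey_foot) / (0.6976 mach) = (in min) 9.132e-06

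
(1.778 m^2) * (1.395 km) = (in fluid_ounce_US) 8.387e+07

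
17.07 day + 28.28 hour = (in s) 1.577e+06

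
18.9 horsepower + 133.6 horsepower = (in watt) 1.137e+05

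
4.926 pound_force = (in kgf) 2.234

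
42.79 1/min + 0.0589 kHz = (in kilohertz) 0.05961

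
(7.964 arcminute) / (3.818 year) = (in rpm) 1.837e-10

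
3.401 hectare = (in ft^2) 3.661e+05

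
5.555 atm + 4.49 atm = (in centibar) 1018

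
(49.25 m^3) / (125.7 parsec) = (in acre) 3.138e-21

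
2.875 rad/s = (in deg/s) 164.7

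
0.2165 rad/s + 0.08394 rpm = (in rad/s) 0.2253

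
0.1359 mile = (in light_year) 2.312e-14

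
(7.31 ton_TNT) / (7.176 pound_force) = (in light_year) 1.013e-07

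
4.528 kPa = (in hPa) 45.28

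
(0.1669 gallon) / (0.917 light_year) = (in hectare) 7.282e-24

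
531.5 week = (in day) 3720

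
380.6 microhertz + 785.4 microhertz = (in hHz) 1.166e-05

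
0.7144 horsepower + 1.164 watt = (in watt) 533.9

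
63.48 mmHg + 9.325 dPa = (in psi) 1.228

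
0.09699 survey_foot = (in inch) 1.164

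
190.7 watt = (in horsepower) 0.2557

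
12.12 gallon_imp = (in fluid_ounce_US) 1863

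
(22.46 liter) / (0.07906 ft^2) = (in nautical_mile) 0.001651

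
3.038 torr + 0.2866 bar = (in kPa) 29.07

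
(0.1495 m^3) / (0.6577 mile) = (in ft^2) 0.00152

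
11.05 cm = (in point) 313.2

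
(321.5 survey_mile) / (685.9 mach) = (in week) 3.663e-06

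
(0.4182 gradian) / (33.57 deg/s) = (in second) 0.01121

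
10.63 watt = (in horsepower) 0.01426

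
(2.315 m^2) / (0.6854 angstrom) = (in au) 0.2258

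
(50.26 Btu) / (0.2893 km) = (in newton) 183.3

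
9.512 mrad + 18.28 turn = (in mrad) 1.149e+05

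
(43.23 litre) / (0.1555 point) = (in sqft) 8482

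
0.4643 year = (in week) 24.21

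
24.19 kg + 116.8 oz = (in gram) 2.75e+04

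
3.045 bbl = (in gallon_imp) 106.5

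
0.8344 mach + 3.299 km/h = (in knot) 554.1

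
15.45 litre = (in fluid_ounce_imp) 543.8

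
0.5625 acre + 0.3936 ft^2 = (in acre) 0.5625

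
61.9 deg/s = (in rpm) 10.32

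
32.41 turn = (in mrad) 2.036e+05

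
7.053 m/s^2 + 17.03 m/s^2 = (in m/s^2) 24.08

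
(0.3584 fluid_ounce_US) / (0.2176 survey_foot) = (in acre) 3.949e-08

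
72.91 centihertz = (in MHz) 7.291e-07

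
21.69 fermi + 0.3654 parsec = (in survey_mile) 7.006e+12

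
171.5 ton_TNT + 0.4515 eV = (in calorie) 1.715e+11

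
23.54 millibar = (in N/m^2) 2354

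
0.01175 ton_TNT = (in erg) 4.916e+14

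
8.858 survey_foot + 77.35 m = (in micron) 8.005e+07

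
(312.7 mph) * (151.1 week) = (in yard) 1.397e+10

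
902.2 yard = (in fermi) 8.25e+17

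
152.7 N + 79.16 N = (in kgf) 23.64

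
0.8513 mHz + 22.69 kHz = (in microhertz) 2.269e+10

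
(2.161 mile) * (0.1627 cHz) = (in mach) 0.01662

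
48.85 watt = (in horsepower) 0.06551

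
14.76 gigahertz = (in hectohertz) 1.476e+08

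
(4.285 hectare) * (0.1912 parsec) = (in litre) 2.528e+23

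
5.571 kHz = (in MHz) 0.005571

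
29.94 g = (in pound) 0.06601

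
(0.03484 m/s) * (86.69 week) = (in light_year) 1.931e-10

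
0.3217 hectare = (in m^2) 3217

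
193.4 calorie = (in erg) 8.092e+09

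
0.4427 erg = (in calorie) 1.058e-08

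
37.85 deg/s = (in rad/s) 0.6606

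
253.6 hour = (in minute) 1.522e+04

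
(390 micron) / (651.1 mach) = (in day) 2.036e-14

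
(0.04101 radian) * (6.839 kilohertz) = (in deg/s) 1.607e+04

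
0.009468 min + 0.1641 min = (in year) 3.302e-07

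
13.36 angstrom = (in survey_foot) 4.383e-09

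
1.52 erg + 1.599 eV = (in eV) 9.487e+11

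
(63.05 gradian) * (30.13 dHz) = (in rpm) 28.5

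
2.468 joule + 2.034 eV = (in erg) 2.468e+07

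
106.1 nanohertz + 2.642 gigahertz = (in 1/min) 1.585e+11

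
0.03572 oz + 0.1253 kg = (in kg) 0.1263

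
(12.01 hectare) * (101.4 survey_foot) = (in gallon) 9.806e+08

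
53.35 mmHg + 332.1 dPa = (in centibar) 7.146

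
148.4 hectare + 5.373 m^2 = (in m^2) 1.484e+06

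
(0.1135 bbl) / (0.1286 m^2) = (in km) 0.0001403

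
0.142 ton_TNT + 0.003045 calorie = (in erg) 5.941e+15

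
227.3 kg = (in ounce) 8018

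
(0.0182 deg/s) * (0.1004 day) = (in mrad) 2755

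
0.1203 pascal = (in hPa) 0.001203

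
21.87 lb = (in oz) 349.9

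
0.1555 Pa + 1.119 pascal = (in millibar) 0.01274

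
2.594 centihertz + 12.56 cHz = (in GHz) 1.515e-10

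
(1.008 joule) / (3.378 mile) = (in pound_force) 4.168e-05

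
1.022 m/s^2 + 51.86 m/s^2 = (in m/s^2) 52.88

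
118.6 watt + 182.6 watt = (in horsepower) 0.4039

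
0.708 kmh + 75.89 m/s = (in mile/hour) 170.2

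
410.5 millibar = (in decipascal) 4.105e+05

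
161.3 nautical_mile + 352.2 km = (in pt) 1.845e+09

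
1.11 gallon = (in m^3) 0.004202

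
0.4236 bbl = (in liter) 67.35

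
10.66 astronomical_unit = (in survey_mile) 9.909e+08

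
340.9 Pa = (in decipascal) 3409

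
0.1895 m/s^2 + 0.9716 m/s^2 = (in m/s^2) 1.161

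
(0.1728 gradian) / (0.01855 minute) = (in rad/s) 0.002439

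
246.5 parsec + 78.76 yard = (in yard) 8.318e+18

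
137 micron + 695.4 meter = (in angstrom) 6.954e+12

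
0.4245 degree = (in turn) 0.001179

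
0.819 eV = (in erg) 1.312e-12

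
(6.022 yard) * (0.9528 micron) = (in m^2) 5.247e-06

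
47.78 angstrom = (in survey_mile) 2.969e-12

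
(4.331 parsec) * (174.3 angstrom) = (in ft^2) 2.507e+10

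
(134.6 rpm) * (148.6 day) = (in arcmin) 6.221e+11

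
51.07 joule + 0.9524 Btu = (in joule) 1056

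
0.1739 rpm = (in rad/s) 0.01821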